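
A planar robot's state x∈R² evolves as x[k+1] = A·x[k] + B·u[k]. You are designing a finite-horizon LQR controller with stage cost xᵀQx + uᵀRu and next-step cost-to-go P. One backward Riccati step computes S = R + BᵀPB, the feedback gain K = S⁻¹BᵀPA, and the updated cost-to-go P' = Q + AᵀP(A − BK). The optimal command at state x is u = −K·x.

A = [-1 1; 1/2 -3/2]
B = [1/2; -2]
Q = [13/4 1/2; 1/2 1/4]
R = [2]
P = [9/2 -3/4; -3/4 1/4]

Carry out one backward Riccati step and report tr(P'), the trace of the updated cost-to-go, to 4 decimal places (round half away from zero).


BᵀP = [3.7500 -0.8750]
S = R + BᵀPB = [2] + [3.6250] = [5.6250]
BᵀPA = [-4.1875 5.0625]
K = S⁻¹·BᵀPA = [-0.7444 0.9000]
A−BK = [-0.6278 0.5500; -0.9889 0.3000]
AᵀP(A−BK) = [2.1951 -2.4188; -2.4188 2.7563]
P' = Q + AᵀP(A−BK) = [5.4451 -1.9188; -1.9188 3.0063]
tr(P') = 8.4514

8.4514


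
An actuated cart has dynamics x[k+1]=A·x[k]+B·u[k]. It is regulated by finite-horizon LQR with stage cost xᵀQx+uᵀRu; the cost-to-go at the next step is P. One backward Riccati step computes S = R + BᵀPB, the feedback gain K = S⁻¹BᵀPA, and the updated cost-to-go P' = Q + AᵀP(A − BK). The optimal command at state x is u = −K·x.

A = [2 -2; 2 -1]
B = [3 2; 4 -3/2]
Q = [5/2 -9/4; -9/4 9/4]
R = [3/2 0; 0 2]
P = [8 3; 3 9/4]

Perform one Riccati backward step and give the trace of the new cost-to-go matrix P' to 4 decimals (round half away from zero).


5.7817

BᵀP = [36.0000 18.0000; 11.5000 2.6250]
S = R + BᵀPB = [3/2 0; 0 2] + [180.0000 45.0000; 45.0000 19.0625] = [181.5000 45.0000; 45.0000 21.0625]
BᵀPA = [108.0000 -90.0000; 28.2500 -25.6250]
K = S⁻¹·BᵀPA = [0.5582 -0.4130; 0.1487 -0.3343]
A−BK = [0.0281 -0.0925; -0.0096 0.1506]
AᵀP(A−BK) = [0.5165 -0.4539; -0.4539 0.5152]
P' = Q + AᵀP(A−BK) = [3.0165 -2.7039; -2.7039 2.7652]
tr(P') = 5.7817


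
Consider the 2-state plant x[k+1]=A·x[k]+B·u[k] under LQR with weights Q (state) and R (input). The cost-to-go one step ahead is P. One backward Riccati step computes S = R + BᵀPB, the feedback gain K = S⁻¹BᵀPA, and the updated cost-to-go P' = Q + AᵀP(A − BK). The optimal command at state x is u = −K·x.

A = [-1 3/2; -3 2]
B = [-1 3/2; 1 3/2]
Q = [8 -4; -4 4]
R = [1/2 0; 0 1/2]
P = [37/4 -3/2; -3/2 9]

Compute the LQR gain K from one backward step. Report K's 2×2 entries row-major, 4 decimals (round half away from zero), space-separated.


BᵀP = [-10.7500 10.5000; 11.6250 11.2500]
S = R + BᵀPB = [1/2 0; 0 1/2] + [21.2500 -0.3750; -0.3750 34.3125] = [21.7500 -0.3750; -0.3750 34.8125]
BᵀPA = [-20.7500 4.8750; -45.3750 39.9375]
K = S⁻¹·BᵀPA = [-0.9767 0.2440; -1.3139 1.1498]
A−BK = [-0.0058 0.0192; -0.0524 0.0313]
AᵀP(A−BK) = [1.3643 -0.8885; -0.8885 0.7012]
P' = Q + AᵀP(A−BK) = [9.3643 -4.8885; -4.8885 4.7012]
tr(P') = 14.0655

-0.9767 0.2440 -1.3139 1.1498


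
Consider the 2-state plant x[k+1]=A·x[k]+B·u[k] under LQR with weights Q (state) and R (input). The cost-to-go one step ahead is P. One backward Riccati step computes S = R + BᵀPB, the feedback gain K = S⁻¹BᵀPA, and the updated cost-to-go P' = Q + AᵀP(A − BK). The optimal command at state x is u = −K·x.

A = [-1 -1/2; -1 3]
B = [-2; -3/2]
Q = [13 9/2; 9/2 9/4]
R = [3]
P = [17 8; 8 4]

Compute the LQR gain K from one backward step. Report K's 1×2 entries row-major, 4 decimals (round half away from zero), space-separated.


BᵀP = [-46.0000 -22.0000]
S = R + BᵀPB = [3] + [125.0000] = [128.0000]
BᵀPA = [68.0000 -43.0000]
K = S⁻¹·BᵀPA = [0.5313 -0.3359]
A−BK = [0.0625 -1.1719; -0.2031 2.4961]
AᵀP(A−BK) = [0.8750 -0.6563; -0.6563 1.8047]
P' = Q + AᵀP(A−BK) = [13.8750 3.8438; 3.8438 4.0547]
tr(P') = 17.9297

0.5313 -0.3359


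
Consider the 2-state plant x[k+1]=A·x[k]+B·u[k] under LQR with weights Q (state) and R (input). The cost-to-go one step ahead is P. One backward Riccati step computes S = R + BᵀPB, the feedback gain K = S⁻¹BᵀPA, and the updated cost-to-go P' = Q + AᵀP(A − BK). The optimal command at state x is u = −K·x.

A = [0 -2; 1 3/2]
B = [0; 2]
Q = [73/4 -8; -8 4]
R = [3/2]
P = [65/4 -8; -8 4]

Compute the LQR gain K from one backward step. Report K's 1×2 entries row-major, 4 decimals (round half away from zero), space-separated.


BᵀP = [-16.0000 8.0000]
S = R + BᵀPB = [3/2] + [16.0000] = [17.5000]
BᵀPA = [8.0000 44.0000]
K = S⁻¹·BᵀPA = [0.4571 2.5143]
A−BK = [0.0000 -2.0000; 0.0857 -3.5286]
AᵀP(A−BK) = [0.3429 1.8857; 1.8857 11.3714]
P' = Q + AᵀP(A−BK) = [18.5929 -6.1143; -6.1143 15.3714]
tr(P') = 33.9643

0.4571 2.5143


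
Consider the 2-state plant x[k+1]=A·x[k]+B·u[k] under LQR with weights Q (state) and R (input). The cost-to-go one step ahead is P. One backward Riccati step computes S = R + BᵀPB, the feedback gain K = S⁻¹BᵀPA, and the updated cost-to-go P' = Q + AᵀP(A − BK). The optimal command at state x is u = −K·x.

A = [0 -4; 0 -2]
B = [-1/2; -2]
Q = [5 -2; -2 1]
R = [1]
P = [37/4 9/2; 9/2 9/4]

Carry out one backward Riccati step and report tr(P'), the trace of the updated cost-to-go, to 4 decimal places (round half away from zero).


18.0381

BᵀP = [-13.6250 -6.7500]
S = R + BᵀPB = [1] + [20.3125] = [21.3125]
BᵀPA = [0.0000 68.0000]
K = S⁻¹·BᵀPA = [0.0000 3.1906]
A−BK = [0.0000 -2.4047; 0.0000 4.3812]
AᵀP(A−BK) = [0.0000 0.0000; 0.0000 12.0381]
P' = Q + AᵀP(A−BK) = [5.0000 -2.0000; -2.0000 13.0381]
tr(P') = 18.0381


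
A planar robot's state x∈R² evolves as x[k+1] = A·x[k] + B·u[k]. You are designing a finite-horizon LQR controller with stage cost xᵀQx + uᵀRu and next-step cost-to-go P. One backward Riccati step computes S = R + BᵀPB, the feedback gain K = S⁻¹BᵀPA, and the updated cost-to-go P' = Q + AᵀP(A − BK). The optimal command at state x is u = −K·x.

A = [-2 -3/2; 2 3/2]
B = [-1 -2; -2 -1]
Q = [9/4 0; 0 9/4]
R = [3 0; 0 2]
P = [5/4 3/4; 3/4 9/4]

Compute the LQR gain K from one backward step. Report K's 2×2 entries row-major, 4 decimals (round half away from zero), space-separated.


BᵀP = [-2.7500 -5.2500; -3.2500 -3.7500]
S = R + BᵀPB = [3 0; 0 2] + [13.2500 10.7500; 10.7500 10.2500] = [16.2500 10.7500; 10.7500 12.2500]
BᵀPA = [-5.0000 -3.7500; -1.0000 -0.7500]
K = S⁻¹·BᵀPA = [-0.6048 -0.4536; 0.4491 0.3368]
A−BK = [-1.7066 -1.2799; 1.2395 0.9296]
AᵀP(A−BK) = [5.4251 4.0689; 4.0689 3.0516]
P' = Q + AᵀP(A−BK) = [7.6751 4.0689; 4.0689 5.3016]
tr(P') = 12.9768

-0.6048 -0.4536 0.4491 0.3368


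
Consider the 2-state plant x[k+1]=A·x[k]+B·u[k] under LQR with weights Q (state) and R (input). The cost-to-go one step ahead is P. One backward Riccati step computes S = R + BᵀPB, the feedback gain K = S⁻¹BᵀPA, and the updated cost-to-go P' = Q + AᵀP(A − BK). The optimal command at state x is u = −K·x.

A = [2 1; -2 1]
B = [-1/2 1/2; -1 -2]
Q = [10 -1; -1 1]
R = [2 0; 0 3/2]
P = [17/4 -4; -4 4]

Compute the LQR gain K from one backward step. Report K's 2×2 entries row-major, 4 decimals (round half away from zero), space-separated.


BᵀP = [1.8750 -2.0000; 10.1250 -10.0000]
S = R + BᵀPB = [2 0; 0 3/2] + [1.0625 4.9375; 4.9375 25.0625] = [3.0625 4.9375; 4.9375 26.5625]
BᵀPA = [7.7500 -0.1250; 40.2500 0.1250]
K = S⁻¹·BᵀPA = [0.1251 -0.0691; 1.4920 0.0176]
A−BK = [1.3165 0.9567; 1.1092 0.9660]
AᵀP(A−BK) = [3.9759 0.3291; 0.3291 0.2392]
P' = Q + AᵀP(A−BK) = [13.9759 -0.6709; -0.6709 1.2392]
tr(P') = 15.2150

0.1251 -0.0691 1.4920 0.0176


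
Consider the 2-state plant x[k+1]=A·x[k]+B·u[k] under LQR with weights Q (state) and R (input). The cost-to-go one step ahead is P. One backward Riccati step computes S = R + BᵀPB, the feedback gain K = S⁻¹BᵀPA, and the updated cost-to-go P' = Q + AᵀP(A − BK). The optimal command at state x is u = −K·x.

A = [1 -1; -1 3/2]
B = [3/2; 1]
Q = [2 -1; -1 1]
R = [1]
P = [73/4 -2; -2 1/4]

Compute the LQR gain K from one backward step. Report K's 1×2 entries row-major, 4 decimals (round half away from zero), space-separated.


BᵀP = [25.3750 -2.7500]
S = R + BᵀPB = [1] + [35.3125] = [36.3125]
BᵀPA = [28.1250 -29.5000]
K = S⁻¹·BᵀPA = [0.7745 -0.8124]
A−BK = [-0.1618 0.2186; -1.7745 2.3124]
AᵀP(A−BK) = [0.7164 -0.7765; -0.7765 0.8469]
P' = Q + AᵀP(A−BK) = [2.7164 -1.7765; -1.7765 1.8469]
tr(P') = 4.5634

0.7745 -0.8124


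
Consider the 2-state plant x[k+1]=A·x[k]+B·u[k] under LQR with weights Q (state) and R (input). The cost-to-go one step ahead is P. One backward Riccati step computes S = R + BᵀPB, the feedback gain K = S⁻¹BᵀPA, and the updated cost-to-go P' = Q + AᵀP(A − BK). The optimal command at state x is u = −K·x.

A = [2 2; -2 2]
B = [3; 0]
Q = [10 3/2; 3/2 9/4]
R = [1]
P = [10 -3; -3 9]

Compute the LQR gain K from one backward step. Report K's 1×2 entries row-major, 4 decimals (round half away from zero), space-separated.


BᵀP = [30.0000 -9.0000]
S = R + BᵀPB = [1] + [90.0000] = [91.0000]
BᵀPA = [78.0000 42.0000]
K = S⁻¹·BᵀPA = [0.8571 0.4615]
A−BK = [-0.5714 0.6154; -2.0000 2.0000]
AᵀP(A−BK) = [33.1429 -32.0000; -32.0000 32.6154]
P' = Q + AᵀP(A−BK) = [43.1429 -30.5000; -30.5000 34.8654]
tr(P') = 78.0082

0.8571 0.4615


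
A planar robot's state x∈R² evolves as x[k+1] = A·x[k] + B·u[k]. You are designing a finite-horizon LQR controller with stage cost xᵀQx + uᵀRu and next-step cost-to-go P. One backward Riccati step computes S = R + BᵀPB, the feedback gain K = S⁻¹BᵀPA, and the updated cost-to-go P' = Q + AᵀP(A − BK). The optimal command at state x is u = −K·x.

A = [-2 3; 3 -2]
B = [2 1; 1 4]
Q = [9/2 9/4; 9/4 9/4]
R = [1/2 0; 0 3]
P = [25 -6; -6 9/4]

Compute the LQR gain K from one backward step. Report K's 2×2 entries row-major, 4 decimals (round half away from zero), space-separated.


BᵀP = [44.0000 -9.7500; 1.0000 3.0000]
S = R + BᵀPB = [1/2 0; 0 3] + [78.2500 5.0000; 5.0000 13.0000] = [78.7500 5.0000; 5.0000 16.0000]
BᵀPA = [-117.2500 151.5000; 7.0000 -3.0000]
K = S⁻¹·BᵀPA = [-1.5474 1.9749; 0.9211 -0.8047]
A−BK = [0.1737 -0.1451; 0.8632 -0.7563]
AᵀP(A−BK) = [4.3737 -4.3105; -4.3105 4.3889]
P' = Q + AᵀP(A−BK) = [8.8737 -2.0605; -2.0605 6.6389]
tr(P') = 15.5126

-1.5474 1.9749 0.9211 -0.8047


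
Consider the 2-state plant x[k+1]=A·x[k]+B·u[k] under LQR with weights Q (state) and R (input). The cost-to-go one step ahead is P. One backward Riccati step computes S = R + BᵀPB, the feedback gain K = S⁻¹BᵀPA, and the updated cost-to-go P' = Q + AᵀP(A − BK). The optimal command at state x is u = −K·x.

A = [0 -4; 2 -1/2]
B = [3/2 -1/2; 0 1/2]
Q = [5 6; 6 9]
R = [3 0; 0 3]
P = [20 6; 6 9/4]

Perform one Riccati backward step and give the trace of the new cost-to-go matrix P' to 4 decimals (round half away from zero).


36.9916

BᵀP = [30.0000 9.0000; -7.0000 -1.8750]
S = R + BᵀPB = [3 0; 0 3] + [45.0000 -10.5000; -10.5000 2.5625] = [48.0000 -10.5000; -10.5000 5.5625]
BᵀPA = [18.0000 -124.5000; -3.7500 28.9375]
K = S⁻¹·BᵀPA = [0.3876 -2.4797; 0.0574 0.5215]
A−BK = [-0.5526 -0.0197; 1.9713 -0.7608]
AᵀP(A−BK) = [2.2392 -3.6603; -3.6603 20.7524]
P' = Q + AᵀP(A−BK) = [7.2392 2.3397; 2.3397 29.7524]
tr(P') = 36.9916


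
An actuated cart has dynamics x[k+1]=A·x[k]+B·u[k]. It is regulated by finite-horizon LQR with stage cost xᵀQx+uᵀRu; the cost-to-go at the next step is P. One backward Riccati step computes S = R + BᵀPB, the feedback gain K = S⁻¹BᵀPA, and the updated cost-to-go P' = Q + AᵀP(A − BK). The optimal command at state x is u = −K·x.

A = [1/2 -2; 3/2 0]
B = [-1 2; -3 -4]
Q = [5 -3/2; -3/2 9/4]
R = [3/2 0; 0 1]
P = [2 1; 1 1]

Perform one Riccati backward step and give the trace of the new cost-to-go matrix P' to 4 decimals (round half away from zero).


BᵀP = [-5.0000 -4.0000; 0.0000 -2.0000]
S = R + BᵀPB = [3/2 0; 0 1] + [17.0000 6.0000; 6.0000 8.0000] = [18.5000 6.0000; 6.0000 9.0000]
BᵀPA = [-8.5000 10.0000; -3.0000 0.0000]
K = S⁻¹·BᵀPA = [-0.4483 0.6897; -0.0345 -0.4598]
A−BK = [0.1207 -0.3908; 0.0172 0.2299]
AᵀP(A−BK) = [0.3362 -0.5172; -0.5172 1.1034]
P' = Q + AᵀP(A−BK) = [5.3362 -2.0172; -2.0172 3.3534]
tr(P') = 8.6897

8.6897


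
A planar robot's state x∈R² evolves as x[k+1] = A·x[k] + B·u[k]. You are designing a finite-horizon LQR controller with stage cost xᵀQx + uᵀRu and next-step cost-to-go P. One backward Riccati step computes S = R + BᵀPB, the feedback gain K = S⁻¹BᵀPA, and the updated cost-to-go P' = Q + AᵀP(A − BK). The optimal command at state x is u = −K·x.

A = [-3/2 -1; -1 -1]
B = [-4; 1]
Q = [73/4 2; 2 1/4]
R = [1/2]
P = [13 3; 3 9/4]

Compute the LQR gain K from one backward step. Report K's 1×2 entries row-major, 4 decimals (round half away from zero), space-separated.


0.4458 0.3146

BᵀP = [-49.0000 -9.7500]
S = R + BᵀPB = [1/2] + [186.2500] = [186.7500]
BᵀPA = [83.2500 58.7500]
K = S⁻¹·BᵀPA = [0.4458 0.3146]
A−BK = [0.2831 0.2584; -1.4458 -1.3146]
AᵀP(A−BK) = [3.3886 3.0602; 3.0602 2.7677]
P' = Q + AᵀP(A−BK) = [21.6386 5.0602; 5.0602 3.0177]
tr(P') = 24.6563


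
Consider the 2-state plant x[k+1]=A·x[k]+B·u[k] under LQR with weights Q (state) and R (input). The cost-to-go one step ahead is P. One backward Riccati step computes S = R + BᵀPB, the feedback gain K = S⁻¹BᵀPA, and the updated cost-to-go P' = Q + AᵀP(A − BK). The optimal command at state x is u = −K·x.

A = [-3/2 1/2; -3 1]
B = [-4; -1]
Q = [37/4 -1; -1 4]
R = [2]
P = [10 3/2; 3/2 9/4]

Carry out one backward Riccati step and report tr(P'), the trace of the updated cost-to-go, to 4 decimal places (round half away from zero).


BᵀP = [-41.5000 -8.2500]
S = R + BᵀPB = [2] + [174.2500] = [176.2500]
BᵀPA = [87.0000 -29.0000]
K = S⁻¹·BᵀPA = [0.4936 -0.1645]
A−BK = [0.4745 -0.1582; -2.5064 0.8355]
AᵀP(A−BK) = [13.3053 -4.4351; -4.4351 1.4784]
P' = Q + AᵀP(A−BK) = [22.5553 -5.4351; -5.4351 5.4784]
tr(P') = 28.0337

28.0337


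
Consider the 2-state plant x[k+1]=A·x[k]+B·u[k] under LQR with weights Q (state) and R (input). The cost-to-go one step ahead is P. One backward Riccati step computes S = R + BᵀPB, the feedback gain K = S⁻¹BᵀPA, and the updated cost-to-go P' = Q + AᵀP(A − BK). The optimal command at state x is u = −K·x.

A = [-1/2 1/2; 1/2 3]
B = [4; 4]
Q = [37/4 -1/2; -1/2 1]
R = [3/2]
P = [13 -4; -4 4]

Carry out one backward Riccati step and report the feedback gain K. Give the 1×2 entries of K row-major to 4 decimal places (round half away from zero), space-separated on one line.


-0.1237 0.1237

BᵀP = [36.0000 0.0000]
S = R + BᵀPB = [3/2] + [144.0000] = [145.5000]
BᵀPA = [-18.0000 18.0000]
K = S⁻¹·BᵀPA = [-0.1237 0.1237]
A−BK = [-0.0052 0.0052; 0.9948 2.5052]
AᵀP(A−BK) = [4.0232 9.9768; 9.9768 25.0232]
P' = Q + AᵀP(A−BK) = [13.2732 9.4768; 9.4768 26.0232]
tr(P') = 39.2964


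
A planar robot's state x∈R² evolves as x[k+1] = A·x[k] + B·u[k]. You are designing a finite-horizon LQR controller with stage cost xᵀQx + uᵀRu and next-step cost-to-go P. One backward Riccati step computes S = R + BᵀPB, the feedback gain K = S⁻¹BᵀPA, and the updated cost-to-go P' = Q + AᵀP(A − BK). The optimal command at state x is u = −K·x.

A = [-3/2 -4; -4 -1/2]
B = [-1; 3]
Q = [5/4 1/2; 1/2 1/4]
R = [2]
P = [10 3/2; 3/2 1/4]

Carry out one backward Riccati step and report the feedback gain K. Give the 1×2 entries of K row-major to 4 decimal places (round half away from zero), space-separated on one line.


2.1429 4.2619

BᵀP = [-5.5000 -0.7500]
S = R + BᵀPB = [2] + [3.2500] = [5.2500]
BᵀPA = [11.2500 22.3750]
K = S⁻¹·BᵀPA = [2.1429 4.2619]
A−BK = [0.6429 0.2619; -10.4286 -13.2857]
AᵀP(A−BK) = [20.3929 37.6786; 37.6786 70.7024]
P' = Q + AᵀP(A−BK) = [21.6429 38.1786; 38.1786 70.9524]
tr(P') = 92.5952


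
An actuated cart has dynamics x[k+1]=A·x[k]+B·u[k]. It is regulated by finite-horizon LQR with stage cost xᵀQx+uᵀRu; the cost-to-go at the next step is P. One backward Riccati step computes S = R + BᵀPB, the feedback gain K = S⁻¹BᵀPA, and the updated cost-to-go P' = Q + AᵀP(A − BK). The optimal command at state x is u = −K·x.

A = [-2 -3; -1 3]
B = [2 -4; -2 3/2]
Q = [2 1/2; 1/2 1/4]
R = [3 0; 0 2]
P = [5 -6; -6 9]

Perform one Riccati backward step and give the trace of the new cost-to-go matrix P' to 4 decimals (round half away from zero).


BᵀP = [22.0000 -30.0000; -29.0000 37.5000]
S = R + BᵀPB = [3 0; 0 2] + [104.0000 -133.0000; -133.0000 172.2500] = [107.0000 -133.0000; -133.0000 174.2500]
BᵀPA = [-14.0000 -156.0000; 20.5000 199.5000]
K = S⁻¹·BᵀPA = [0.3003 -0.6796; 0.3468 0.6262]
A−BK = [-1.2132 0.8640; -0.9197 0.7015]
AᵀP(A−BK) = [2.0936 -1.3513; -1.3513 3.0581]
P' = Q + AᵀP(A−BK) = [4.0936 -0.8513; -0.8513 3.3081]
tr(P') = 7.4017

7.4017


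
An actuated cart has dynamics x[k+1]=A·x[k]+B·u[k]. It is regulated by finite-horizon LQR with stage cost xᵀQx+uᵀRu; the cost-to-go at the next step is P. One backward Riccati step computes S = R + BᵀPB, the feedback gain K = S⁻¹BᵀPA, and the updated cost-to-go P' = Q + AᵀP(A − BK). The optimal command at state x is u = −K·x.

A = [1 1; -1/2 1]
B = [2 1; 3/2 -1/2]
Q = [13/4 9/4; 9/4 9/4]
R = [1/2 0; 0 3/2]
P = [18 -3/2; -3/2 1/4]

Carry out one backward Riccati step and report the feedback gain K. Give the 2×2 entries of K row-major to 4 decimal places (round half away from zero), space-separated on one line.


BᵀP = [33.7500 -2.6250; 18.7500 -1.6250]
S = R + BᵀPB = [1/2 0; 0 3/2] + [63.5625 35.0625; 35.0625 19.5625] = [64.0625 35.0625; 35.0625 21.0625]
BᵀPA = [35.0625 31.1250; 19.5625 17.1250]
K = S⁻¹·BᵀPA = [0.4385 0.4596; 0.1988 0.0479]
A−BK = [-0.0758 0.0328; -1.0584 0.3345]
AᵀP(A−BK) = [0.2982 0.0719; 0.0719 0.1235]
P' = Q + AᵀP(A−BK) = [3.5482 2.3219; 2.3219 2.3735]
tr(P') = 5.9217

0.4385 0.4596 0.1988 0.0479


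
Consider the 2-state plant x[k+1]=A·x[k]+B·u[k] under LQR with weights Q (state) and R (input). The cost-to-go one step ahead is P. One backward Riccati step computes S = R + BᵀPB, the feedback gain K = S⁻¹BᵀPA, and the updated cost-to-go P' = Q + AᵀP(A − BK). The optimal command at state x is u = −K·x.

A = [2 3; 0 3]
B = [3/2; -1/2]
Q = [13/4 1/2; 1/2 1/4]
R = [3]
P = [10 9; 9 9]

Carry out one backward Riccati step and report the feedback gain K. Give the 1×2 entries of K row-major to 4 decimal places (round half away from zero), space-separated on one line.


1.4737 4.1053

BᵀP = [10.5000 9.0000]
S = R + BᵀPB = [3] + [11.2500] = [14.2500]
BᵀPA = [21.0000 58.5000]
K = S⁻¹·BᵀPA = [1.4737 4.1053]
A−BK = [-0.2105 -3.1579; 0.7368 5.0526]
AᵀP(A−BK) = [9.0526 27.7895; 27.7895 92.8421]
P' = Q + AᵀP(A−BK) = [12.3026 28.2895; 28.2895 93.0921]
tr(P') = 105.3947


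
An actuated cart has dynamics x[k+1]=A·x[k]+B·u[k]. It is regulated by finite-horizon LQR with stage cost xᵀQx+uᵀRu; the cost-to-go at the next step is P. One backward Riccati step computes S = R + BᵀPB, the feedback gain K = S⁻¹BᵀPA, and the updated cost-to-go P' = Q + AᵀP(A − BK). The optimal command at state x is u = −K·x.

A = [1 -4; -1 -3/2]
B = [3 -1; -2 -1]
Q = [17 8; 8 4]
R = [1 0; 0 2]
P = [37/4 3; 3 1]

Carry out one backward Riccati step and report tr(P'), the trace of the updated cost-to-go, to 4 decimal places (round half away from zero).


BᵀP = [21.7500 7.0000; -12.2500 -4.0000]
S = R + BᵀPB = [1 0; 0 2] + [51.2500 -28.7500; -28.7500 16.2500] = [52.2500 -28.7500; -28.7500 18.2500]
BᵀPA = [14.7500 -97.5000; -8.2500 55.0000]
K = S⁻¹·BᵀPA = [0.2520 -1.5600; -0.0551 0.5561]
A−BK = [0.1890 1.2362; -0.5512 -4.0640]
AᵀP(A−BK) = [0.0787 -0.4016; -0.4016 3.5605]
P' = Q + AᵀP(A−BK) = [17.0787 7.5984; 7.5984 7.5605]
tr(P') = 24.6393

24.6393


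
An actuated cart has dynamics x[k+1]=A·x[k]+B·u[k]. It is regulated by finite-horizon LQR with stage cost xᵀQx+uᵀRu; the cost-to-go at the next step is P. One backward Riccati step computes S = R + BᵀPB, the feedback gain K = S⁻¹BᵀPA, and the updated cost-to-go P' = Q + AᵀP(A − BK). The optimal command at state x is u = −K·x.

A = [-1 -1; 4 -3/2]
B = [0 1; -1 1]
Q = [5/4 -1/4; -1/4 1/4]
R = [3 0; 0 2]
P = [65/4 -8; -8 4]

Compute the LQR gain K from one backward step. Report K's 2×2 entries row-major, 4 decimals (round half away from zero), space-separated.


-1.9099 -0.1261 -2.6577 -0.2793

BᵀP = [8.0000 -4.0000; 8.2500 -4.0000]
S = R + BᵀPB = [3 0; 0 2] + [4.0000 4.0000; 4.0000 4.2500] = [7.0000 4.0000; 4.0000 6.2500]
BᵀPA = [-24.0000 -2.0000; -24.2500 -2.2500]
K = S⁻¹·BᵀPA = [-1.9099 -0.1261; -2.6577 -0.2793]
A−BK = [1.6577 -0.7207; 4.7477 -1.3468]
AᵀP(A−BK) = [33.9640 2.4505; 2.4505 0.3694]
P' = Q + AᵀP(A−BK) = [35.2140 2.2005; 2.2005 0.6194]
tr(P') = 35.8333


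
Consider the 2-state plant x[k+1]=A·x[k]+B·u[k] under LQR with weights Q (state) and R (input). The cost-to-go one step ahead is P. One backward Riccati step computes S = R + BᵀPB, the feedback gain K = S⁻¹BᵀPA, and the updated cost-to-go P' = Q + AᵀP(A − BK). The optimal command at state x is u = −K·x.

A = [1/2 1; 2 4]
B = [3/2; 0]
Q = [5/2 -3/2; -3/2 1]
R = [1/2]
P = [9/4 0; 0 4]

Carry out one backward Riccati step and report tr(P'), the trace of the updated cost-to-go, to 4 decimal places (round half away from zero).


BᵀP = [3.3750 0.0000]
S = R + BᵀPB = [1/2] + [5.0625] = [5.5625]
BᵀPA = [1.6875 3.3750]
K = S⁻¹·BᵀPA = [0.3034 0.6067]
A−BK = [0.0449 0.0899; 2.0000 4.0000]
AᵀP(A−BK) = [16.0506 32.1011; 32.1011 64.2022]
P' = Q + AᵀP(A−BK) = [18.5506 30.6011; 30.6011 65.2022]
tr(P') = 83.7528

83.7528


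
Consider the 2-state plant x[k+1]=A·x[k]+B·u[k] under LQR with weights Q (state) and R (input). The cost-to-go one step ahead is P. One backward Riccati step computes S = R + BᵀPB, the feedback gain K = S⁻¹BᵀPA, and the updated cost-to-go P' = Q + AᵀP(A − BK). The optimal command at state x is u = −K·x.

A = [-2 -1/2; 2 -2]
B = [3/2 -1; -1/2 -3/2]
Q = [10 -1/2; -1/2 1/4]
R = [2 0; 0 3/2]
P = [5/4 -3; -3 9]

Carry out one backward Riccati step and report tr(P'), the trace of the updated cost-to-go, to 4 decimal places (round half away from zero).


BᵀP = [3.3750 -9.0000; 3.2500 -10.5000]
S = R + BᵀPB = [2 0; 0 3/2] + [9.5625 10.1250; 10.1250 12.5000] = [11.5625 10.1250; 10.1250 14.0000]
BᵀPA = [-24.7500 16.3125; -27.5000 19.3750]
K = S⁻¹·BᵀPA = [-1.1466 0.5425; -1.1350 0.9916]
A−BK = [-1.4151 -0.3222; -0.2759 -0.2414]
AᵀP(A−BK) = [5.4077 -3.0545; -3.0545 2.2510]
P' = Q + AᵀP(A−BK) = [15.4077 -3.5545; -3.5545 2.5010]
tr(P') = 17.9087

17.9087


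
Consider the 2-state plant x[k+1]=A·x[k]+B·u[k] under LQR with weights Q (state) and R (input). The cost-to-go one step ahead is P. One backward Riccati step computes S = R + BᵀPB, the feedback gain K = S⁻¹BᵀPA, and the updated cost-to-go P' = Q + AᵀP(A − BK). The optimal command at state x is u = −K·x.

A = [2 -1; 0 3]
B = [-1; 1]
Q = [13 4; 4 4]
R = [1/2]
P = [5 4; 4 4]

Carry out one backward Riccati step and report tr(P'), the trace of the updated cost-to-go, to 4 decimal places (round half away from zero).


BᵀP = [-1.0000 0.0000]
S = R + BᵀPB = [1/2] + [1.0000] = [1.5000]
BᵀPA = [-2.0000 1.0000]
K = S⁻¹·BᵀPA = [-1.3333 0.6667]
A−BK = [0.6667 -0.3333; 1.3333 2.3333]
AᵀP(A−BK) = [17.3333 15.3333; 15.3333 16.3333]
P' = Q + AᵀP(A−BK) = [30.3333 19.3333; 19.3333 20.3333]
tr(P') = 50.6667

50.6667


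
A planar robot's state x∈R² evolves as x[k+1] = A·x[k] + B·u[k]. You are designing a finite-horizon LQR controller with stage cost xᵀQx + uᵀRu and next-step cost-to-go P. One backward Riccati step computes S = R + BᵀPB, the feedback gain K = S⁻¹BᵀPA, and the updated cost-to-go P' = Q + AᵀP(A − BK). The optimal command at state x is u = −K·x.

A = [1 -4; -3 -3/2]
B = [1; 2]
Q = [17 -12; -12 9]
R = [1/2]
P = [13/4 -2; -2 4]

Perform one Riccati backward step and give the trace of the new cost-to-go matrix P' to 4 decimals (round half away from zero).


BᵀP = [-0.7500 6.0000]
S = R + BᵀPB = [1/2] + [11.2500] = [11.7500]
BᵀPA = [-18.7500 -6.0000]
K = S⁻¹·BᵀPA = [-1.5957 -0.5106]
A−BK = [2.5957 -3.4894; 0.1915 -0.4787]
AᵀP(A−BK) = [21.3298 -25.5745; -25.5745 33.9362]
P' = Q + AᵀP(A−BK) = [38.3298 -37.5745; -37.5745 42.9362]
tr(P') = 81.2660

81.2660


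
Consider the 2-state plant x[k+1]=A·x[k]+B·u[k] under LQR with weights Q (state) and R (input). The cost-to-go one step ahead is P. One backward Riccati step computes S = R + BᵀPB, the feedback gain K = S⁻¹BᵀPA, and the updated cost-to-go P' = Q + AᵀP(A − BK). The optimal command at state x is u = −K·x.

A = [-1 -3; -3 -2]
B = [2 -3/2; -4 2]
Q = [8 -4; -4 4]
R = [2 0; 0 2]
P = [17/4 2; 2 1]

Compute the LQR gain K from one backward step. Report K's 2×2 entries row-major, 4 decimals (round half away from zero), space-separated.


0.2222 0.1481 1.5556 2.5926

BᵀP = [0.5000 0.0000; -2.3750 -1.0000]
S = R + BᵀPB = [2 0; 0 2] + [1.0000 -0.7500; -0.7500 1.5625] = [3.0000 -0.7500; -0.7500 3.5625]
BᵀPA = [-0.5000 -1.5000; 5.3750 9.1250]
K = S⁻¹·BᵀPA = [0.2222 0.1481; 1.5556 2.5926]
A−BK = [0.8889 0.5926; -5.2222 -6.5926]
AᵀP(A−BK) = [17.0000 26.8889; 26.8889 42.8148]
P' = Q + AᵀP(A−BK) = [25.0000 22.8889; 22.8889 46.8148]
tr(P') = 71.8148


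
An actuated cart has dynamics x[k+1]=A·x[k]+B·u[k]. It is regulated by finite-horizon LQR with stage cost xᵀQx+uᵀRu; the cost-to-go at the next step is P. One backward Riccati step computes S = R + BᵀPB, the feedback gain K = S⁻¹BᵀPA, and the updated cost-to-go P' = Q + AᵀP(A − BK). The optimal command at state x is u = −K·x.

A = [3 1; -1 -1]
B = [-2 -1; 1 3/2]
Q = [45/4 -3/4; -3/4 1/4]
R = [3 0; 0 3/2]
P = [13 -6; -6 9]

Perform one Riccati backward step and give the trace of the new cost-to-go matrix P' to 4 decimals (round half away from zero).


BᵀP = [-32.0000 21.0000; -22.0000 19.5000]
S = R + BᵀPB = [3 0; 0 3/2] + [85.0000 63.5000; 63.5000 51.2500] = [88.0000 63.5000; 63.5000 52.7500]
BᵀPA = [-117.0000 -53.0000; -85.5000 -41.5000]
K = S⁻¹·BᵀPA = [-1.2177 -0.2632; -0.1550 -0.4699]
A−BK = [0.4096 0.0037; 0.4502 -0.0320]
AᵀP(A−BK) = [6.2768 1.0295; 1.0295 0.5498]
P' = Q + AᵀP(A−BK) = [17.5268 0.2795; 0.2795 0.7998]
tr(P') = 18.3266

18.3266


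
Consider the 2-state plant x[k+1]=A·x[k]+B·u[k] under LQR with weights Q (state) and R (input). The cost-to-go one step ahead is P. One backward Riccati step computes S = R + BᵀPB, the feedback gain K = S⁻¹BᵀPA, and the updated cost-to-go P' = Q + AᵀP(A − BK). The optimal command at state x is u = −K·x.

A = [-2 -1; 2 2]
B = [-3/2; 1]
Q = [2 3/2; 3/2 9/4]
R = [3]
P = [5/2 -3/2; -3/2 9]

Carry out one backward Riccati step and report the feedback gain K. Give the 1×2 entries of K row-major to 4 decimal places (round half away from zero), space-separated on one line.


1.4915 1.2542

BᵀP = [-5.2500 11.2500]
S = R + BᵀPB = [3] + [19.1250] = [22.1250]
BᵀPA = [33.0000 27.7500]
K = S⁻¹·BᵀPA = [1.4915 1.2542]
A−BK = [0.2373 0.8814; 0.5085 0.7458]
AᵀP(A−BK) = [8.7797 8.6102; 8.6102 9.6949]
P' = Q + AᵀP(A−BK) = [10.7797 10.1102; 10.1102 11.9449]
tr(P') = 22.7246


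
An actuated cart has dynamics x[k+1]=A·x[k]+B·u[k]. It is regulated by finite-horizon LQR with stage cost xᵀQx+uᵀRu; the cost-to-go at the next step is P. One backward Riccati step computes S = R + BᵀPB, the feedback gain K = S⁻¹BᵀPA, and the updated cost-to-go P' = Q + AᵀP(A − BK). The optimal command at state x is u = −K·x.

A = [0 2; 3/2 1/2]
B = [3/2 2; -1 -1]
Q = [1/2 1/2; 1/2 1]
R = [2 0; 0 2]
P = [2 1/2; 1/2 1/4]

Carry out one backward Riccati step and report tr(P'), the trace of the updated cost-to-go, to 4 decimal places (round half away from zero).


3.8333

BᵀP = [2.5000 0.5000; 3.5000 0.7500]
S = R + BᵀPB = [2 0; 0 2] + [3.2500 4.5000; 4.5000 6.2500] = [5.2500 4.5000; 4.5000 8.2500]
BᵀPA = [0.7500 5.2500; 1.1250 7.3750]
K = S⁻¹·BᵀPA = [0.0488 0.4390; 0.1098 0.6545]
A−BK = [-0.2927 0.0325; 1.6585 1.5935]
AᵀP(A−BK) = [0.4024 0.6220; 0.6220 1.9309]
P' = Q + AᵀP(A−BK) = [0.9024 1.1220; 1.1220 2.9309]
tr(P') = 3.8333


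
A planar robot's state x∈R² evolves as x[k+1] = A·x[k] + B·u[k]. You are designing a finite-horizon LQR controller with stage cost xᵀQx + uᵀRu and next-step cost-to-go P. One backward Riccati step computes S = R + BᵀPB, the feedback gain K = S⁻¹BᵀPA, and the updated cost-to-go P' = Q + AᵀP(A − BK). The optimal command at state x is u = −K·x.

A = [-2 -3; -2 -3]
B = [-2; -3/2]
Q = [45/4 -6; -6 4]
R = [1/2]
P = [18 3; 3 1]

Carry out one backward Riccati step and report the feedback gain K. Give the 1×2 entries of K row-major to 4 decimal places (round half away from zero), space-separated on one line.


BᵀP = [-40.5000 -7.5000]
S = R + BᵀPB = [1/2] + [92.2500] = [92.7500]
BᵀPA = [96.0000 144.0000]
K = S⁻¹·BᵀPA = [1.0350 1.5526]
A−BK = [0.0701 0.1051; -0.4474 -0.6712]
AᵀP(A−BK) = [0.6361 0.9542; 0.9542 1.4313]
P' = Q + AᵀP(A−BK) = [11.8861 -5.0458; -5.0458 5.4313]
tr(P') = 17.3174

1.0350 1.5526


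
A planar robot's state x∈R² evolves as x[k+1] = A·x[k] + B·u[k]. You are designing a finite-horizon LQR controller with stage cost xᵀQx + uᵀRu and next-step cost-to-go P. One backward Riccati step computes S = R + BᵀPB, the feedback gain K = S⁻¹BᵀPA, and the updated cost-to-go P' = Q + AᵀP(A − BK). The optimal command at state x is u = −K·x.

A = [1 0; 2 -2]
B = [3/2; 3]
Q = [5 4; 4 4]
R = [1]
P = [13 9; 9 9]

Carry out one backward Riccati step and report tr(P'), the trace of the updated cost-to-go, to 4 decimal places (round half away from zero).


BᵀP = [46.5000 40.5000]
S = R + BᵀPB = [1] + [191.2500] = [192.2500]
BᵀPA = [127.5000 -81.0000]
K = S⁻¹·BᵀPA = [0.6632 -0.4213]
A−BK = [0.0052 0.6320; 0.0104 -0.7360]
AᵀP(A−BK) = [0.4421 -0.2809; -0.2809 1.8726]
P' = Q + AᵀP(A−BK) = [5.4421 3.7191; 3.7191 5.8726]
tr(P') = 11.3147

11.3147


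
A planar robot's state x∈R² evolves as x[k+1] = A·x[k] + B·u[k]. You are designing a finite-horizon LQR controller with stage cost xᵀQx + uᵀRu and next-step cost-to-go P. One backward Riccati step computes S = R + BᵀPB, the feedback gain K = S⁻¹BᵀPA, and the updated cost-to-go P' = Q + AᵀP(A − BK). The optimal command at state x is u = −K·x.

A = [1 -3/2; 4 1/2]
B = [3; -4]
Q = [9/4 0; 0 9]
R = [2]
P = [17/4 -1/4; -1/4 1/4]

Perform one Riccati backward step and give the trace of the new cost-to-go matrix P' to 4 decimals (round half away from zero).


17.3943

BᵀP = [13.7500 -1.7500]
S = R + BᵀPB = [2] + [48.2500] = [50.2500]
BᵀPA = [6.7500 -21.5000]
K = S⁻¹·BᵀPA = [0.1343 -0.4279]
A−BK = [0.5970 -0.2164; 4.5373 -1.2114]
AᵀP(A−BK) = [5.3433 -1.6119; -1.6119 0.8010]
P' = Q + AᵀP(A−BK) = [7.5933 -1.6119; -1.6119 9.8010]
tr(P') = 17.3943


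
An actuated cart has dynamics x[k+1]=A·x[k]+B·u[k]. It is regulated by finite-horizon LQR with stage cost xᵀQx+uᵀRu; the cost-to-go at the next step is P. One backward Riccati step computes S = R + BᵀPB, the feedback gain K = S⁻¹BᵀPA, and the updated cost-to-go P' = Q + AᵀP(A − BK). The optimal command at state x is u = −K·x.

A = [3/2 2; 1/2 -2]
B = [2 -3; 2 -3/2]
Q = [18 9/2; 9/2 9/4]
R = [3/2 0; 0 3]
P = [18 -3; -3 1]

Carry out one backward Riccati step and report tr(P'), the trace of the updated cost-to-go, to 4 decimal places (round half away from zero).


28.1857

BᵀP = [30.0000 -4.0000; -49.5000 7.5000]
S = R + BᵀPB = [3/2 0; 0 3] + [52.0000 -84.0000; -84.0000 137.2500] = [53.5000 -84.0000; -84.0000 140.2500]
BᵀPA = [43.0000 68.0000; -70.5000 -114.0000]
K = S⁻¹·BᵀPA = [0.2431 -0.0872; -0.3571 -0.8650]
A−BK = [-0.0574 -0.4208; -0.5218 -3.1232]
AᵀP(A−BK) = [0.6230 1.7628; 1.7628 7.3127]
P' = Q + AᵀP(A−BK) = [18.6230 6.2628; 6.2628 9.5627]
tr(P') = 28.1857


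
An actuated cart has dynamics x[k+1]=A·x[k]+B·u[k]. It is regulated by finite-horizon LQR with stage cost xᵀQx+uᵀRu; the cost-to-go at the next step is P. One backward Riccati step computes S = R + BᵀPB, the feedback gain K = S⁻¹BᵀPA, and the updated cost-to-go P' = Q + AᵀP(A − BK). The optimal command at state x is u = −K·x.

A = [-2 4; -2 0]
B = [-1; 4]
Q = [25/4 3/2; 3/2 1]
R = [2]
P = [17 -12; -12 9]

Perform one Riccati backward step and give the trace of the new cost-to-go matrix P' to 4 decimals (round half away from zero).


BᵀP = [-65.0000 48.0000]
S = R + BᵀPB = [2] + [257.0000] = [259.0000]
BᵀPA = [34.0000 -260.0000]
K = S⁻¹·BᵀPA = [0.1313 -1.0039]
A−BK = [-1.8687 2.9961; -2.5251 4.0154]
AᵀP(A−BK) = [3.5367 -5.8687; -5.8687 10.9961]
P' = Q + AᵀP(A−BK) = [9.7867 -4.3687; -4.3687 11.9961]
tr(P') = 21.7828

21.7828


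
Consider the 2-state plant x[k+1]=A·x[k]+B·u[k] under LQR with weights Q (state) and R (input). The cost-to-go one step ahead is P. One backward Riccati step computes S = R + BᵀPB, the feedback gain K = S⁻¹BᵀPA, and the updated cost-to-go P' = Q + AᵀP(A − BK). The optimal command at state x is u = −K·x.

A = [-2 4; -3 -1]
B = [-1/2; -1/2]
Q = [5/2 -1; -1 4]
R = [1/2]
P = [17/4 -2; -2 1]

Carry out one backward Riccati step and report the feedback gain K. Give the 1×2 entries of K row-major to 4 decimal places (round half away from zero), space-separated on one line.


BᵀP = [-1.1250 0.5000]
S = R + BᵀPB = [1/2] + [0.3125] = [0.8125]
BᵀPA = [0.7500 -5.0000]
K = S⁻¹·BᵀPA = [0.9231 -6.1538]
A−BK = [-1.5385 0.9231; -2.5385 -4.0769]
AᵀP(A−BK) = [1.3077 -6.3846; -6.3846 54.2308]
P' = Q + AᵀP(A−BK) = [3.8077 -7.3846; -7.3846 58.2308]
tr(P') = 62.0385

0.9231 -6.1538


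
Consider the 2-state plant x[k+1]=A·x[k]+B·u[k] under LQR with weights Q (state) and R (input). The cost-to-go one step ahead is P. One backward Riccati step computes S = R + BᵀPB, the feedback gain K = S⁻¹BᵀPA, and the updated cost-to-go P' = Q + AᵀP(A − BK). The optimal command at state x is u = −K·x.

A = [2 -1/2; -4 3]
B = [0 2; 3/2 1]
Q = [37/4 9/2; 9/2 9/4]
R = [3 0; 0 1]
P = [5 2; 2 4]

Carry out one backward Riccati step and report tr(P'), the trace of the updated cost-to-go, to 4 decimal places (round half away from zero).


BᵀP = [3.0000 6.0000; 12.0000 8.0000]
S = R + BᵀPB = [3 0; 0 1] + [9.0000 12.0000; 12.0000 32.0000] = [12.0000 12.0000; 12.0000 33.0000]
BᵀPA = [-18.0000 16.5000; -8.0000 18.0000]
K = S⁻¹·BᵀPA = [-1.9762 1.3036; 0.4762 0.0714]
A−BK = [1.0476 -0.6429; -1.5119 0.9732]
AᵀP(A−BK) = [20.2381 -12.9643; -12.9643 8.4554]
P' = Q + AᵀP(A−BK) = [29.4881 -8.4643; -8.4643 10.7054]
tr(P') = 40.1935

40.1935


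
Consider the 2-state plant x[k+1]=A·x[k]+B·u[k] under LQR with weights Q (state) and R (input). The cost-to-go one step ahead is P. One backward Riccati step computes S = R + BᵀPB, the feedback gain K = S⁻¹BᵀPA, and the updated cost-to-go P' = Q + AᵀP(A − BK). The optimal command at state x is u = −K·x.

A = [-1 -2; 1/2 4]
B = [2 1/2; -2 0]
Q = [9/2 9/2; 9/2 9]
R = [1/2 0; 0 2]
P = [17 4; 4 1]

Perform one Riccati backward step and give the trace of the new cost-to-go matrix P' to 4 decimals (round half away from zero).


14.3236

BᵀP = [26.0000 6.0000; 8.5000 2.0000]
S = R + BᵀPB = [1/2 0; 0 2] + [40.0000 13.0000; 13.0000 4.2500] = [40.5000 13.0000; 13.0000 6.2500]
BᵀPA = [-23.0000 -28.0000; -7.5000 -9.0000]
K = S⁻¹·BᵀPA = [-0.5498 -0.6895; -0.0565 -0.0059]
A−BK = [0.1278 -0.6181; -0.5996 2.6211]
AᵀP(A−BK) = [0.1816 0.0981; 0.0981 0.6419]
P' = Q + AᵀP(A−BK) = [4.6816 4.5981; 4.5981 9.6419]
tr(P') = 14.3236


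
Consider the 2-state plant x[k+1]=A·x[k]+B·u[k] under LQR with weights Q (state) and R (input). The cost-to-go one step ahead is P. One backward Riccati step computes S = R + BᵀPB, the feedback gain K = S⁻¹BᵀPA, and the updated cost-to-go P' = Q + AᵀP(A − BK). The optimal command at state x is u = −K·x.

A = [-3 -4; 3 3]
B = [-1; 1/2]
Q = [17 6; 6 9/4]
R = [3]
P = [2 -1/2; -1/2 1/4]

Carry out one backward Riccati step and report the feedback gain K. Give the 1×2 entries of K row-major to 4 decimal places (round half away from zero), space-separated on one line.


BᵀP = [-2.2500 0.6250]
S = R + BᵀPB = [3] + [2.5625] = [5.5625]
BᵀPA = [8.6250 10.8750]
K = S⁻¹·BᵀPA = [1.5506 1.9551]
A−BK = [-1.4494 -2.0449; 2.2247 2.0225]
AᵀP(A−BK) = [15.8764 19.8876; 19.8876 24.9888]
P' = Q + AᵀP(A−BK) = [32.8764 25.8876; 25.8876 27.2388]
tr(P') = 60.1152

1.5506 1.9551


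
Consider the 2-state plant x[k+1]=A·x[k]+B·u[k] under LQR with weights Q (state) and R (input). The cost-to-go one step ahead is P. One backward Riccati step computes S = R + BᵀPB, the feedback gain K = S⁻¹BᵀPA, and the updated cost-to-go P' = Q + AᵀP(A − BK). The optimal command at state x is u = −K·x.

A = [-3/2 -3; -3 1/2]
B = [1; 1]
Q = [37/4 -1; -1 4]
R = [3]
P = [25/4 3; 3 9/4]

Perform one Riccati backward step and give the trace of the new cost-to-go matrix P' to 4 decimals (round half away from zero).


BᵀP = [9.2500 5.2500]
S = R + BᵀPB = [3] + [14.5000] = [17.5000]
BᵀPA = [-29.6250 -25.1250]
K = S⁻¹·BᵀPA = [-1.6929 -1.4357]
A−BK = [0.1929 -1.5643; -1.3071 1.9357]
AᵀP(A−BK) = [11.1616 6.9670; 6.9670 11.7402]
P' = Q + AᵀP(A−BK) = [20.4116 5.9670; 5.9670 15.7402]
tr(P') = 36.1518

36.1518


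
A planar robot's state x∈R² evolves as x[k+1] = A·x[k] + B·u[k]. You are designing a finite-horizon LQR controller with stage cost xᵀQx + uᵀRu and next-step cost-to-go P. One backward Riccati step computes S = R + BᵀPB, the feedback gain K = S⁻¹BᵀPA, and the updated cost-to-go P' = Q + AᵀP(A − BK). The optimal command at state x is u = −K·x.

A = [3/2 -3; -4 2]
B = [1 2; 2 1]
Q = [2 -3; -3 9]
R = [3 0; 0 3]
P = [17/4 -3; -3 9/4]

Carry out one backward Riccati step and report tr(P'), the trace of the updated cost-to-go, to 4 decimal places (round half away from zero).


BᵀP = [-1.7500 1.5000; 5.5000 -3.7500]
S = R + BᵀPB = [3 0; 0 3] + [1.2500 -2.0000; -2.0000 7.2500] = [4.2500 -2.0000; -2.0000 10.2500]
BᵀPA = [-8.6250 8.2500; 23.2500 -24.0000]
K = S⁻¹·BᵀPA = [-1.0592 0.9242; 2.0616 -2.1611]
A−BK = [-1.5640 0.3981; -3.9431 2.3128]
AᵀP(A−BK) = [24.4941 -23.9076; -23.9076 23.7583]
P' = Q + AᵀP(A−BK) = [26.4941 -26.9076; -26.9076 32.7583]
tr(P') = 59.2524

59.2524


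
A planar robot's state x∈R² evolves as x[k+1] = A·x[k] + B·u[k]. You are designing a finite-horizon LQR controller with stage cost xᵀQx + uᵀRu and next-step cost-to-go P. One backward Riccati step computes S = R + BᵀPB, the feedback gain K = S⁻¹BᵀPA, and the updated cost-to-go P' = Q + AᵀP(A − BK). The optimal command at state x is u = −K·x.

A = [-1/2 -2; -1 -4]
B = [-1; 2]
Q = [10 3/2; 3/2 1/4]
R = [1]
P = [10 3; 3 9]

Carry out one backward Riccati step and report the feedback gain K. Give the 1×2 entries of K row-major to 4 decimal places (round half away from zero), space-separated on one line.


BᵀP = [-4.0000 15.0000]
S = R + BᵀPB = [1] + [34.0000] = [35.0000]
BᵀPA = [-13.0000 -52.0000]
K = S⁻¹·BᵀPA = [-0.3714 -1.4857]
A−BK = [-0.8714 -3.4857; -0.2571 -1.0286]
AᵀP(A−BK) = [9.6714 38.6857; 38.6857 154.7429]
P' = Q + AᵀP(A−BK) = [19.6714 40.1857; 40.1857 154.9929]
tr(P') = 174.6643

-0.3714 -1.4857


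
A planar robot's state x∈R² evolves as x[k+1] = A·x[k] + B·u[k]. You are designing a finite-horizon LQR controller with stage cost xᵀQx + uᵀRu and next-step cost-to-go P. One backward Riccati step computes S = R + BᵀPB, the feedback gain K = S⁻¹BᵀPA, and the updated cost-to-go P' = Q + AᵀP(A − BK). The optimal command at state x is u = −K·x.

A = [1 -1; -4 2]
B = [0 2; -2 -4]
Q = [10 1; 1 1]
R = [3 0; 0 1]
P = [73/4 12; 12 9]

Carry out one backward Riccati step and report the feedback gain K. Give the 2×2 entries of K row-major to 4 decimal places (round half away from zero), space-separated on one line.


BᵀP = [-24.0000 -18.0000; -11.5000 -12.0000]
S = R + BᵀPB = [3 0; 0 1] + [36.0000 24.0000; 24.0000 25.0000] = [39.0000 24.0000; 24.0000 26.0000]
BᵀPA = [48.0000 -12.0000; 36.5000 -12.5000]
K = S⁻¹·BᵀPA = [0.8493 -0.0274; 0.6199 -0.4555]
A−BK = [-0.2397 -0.0890; 0.1781 0.1233]
AᵀP(A−BK) = [2.8579 -0.3099; -0.3099 0.2277]
P' = Q + AᵀP(A−BK) = [12.8579 0.6901; 0.6901 1.2277]
tr(P') = 14.0856

0.8493 -0.0274 0.6199 -0.4555
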